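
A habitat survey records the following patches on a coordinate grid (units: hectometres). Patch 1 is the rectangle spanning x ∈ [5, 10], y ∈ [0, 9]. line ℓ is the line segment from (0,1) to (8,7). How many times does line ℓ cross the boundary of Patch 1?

1

The segment meets the boundary at (5,4.75).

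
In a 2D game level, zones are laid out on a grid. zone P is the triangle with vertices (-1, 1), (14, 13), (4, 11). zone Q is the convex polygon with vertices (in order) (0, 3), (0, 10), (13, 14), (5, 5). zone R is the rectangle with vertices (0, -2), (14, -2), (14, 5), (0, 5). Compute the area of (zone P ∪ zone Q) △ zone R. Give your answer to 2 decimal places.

|zone P ∪ zone Q| = 66.9062.
|(zone P ∪ zone Q) ∩ zone R| = 6.8.
|(zone P ∪ zone Q) △ zone R| = 66.9062 + 98 − 13.6 = 151.31.

151.31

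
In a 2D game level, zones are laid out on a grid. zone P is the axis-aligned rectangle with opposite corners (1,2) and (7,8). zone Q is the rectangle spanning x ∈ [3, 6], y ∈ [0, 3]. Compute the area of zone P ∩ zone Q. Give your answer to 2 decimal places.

3.00

|zone P∩zone Q|: x∈[3,6], y∈[2,3] → 3·1 = 3.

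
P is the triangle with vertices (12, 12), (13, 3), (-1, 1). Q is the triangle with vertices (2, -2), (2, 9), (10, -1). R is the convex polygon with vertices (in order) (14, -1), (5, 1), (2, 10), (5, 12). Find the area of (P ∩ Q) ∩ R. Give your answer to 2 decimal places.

7.20

The region (P ∩ Q) ∩ R is the polygon with vertices (4.606,5.743), (7.436,2.205), (4.727,1.818), (3.68,4.96).
By the shoelace formula its area is 7.20.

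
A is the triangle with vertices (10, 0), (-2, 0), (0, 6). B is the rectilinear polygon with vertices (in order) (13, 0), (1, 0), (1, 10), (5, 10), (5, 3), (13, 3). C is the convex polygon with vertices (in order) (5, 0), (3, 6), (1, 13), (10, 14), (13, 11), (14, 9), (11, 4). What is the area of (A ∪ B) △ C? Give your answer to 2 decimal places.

142.13

|A ∪ B| = 75.7.
|(A ∪ B) ∩ C| = 23.0357.
|(A ∪ B) △ C| = 75.7 + 112.5 − 46.0714 = 142.13.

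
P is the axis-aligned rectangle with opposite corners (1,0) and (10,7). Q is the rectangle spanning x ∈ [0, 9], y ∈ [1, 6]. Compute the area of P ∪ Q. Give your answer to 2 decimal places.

68.00

By inclusion–exclusion:
Individual areas: |P| = 63, |Q| = 45.
|P∩Q|: x∈[1,9], y∈[1,6] → 8·5 = 40.
|P ∪ Q| = 108 − 40 = 68.00.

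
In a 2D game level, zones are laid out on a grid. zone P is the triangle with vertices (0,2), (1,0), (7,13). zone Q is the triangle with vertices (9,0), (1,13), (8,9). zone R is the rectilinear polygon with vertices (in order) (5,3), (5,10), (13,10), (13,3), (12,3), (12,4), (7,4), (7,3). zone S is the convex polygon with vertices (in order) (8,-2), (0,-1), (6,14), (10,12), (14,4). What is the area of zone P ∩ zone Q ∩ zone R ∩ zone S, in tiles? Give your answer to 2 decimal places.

0.40

The intersection is the polygon with vertices (5.615,10), (5,8.667), (5,9.857), (5.091,10).
By the shoelace formula its area is 0.40.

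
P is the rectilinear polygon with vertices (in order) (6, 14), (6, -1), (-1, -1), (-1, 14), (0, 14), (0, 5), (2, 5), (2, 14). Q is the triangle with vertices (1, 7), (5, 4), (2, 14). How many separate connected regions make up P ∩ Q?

P ∩ Q is a single connected region.

1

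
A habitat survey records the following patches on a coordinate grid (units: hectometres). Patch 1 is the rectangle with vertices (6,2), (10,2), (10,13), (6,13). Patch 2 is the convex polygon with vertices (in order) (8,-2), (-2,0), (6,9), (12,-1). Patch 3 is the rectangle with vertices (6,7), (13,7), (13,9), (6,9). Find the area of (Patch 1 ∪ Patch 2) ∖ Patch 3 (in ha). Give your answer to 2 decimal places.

97.33

|Patch 1 ∪ Patch 2| = 105.3333.
|(Patch 1 ∪ Patch 2) ∩ Patch 3| = 8.
|(Patch 1 ∪ Patch 2) ∖ Patch 3| = 105.3333 − 8 = 97.33.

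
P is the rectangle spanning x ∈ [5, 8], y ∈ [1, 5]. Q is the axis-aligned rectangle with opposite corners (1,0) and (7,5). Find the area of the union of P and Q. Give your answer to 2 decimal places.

34.00

By inclusion–exclusion:
Individual areas: |P| = 12, |Q| = 30.
|P∩Q|: x∈[5,7], y∈[1,5] → 2·4 = 8.
|P ∪ Q| = 42 − 8 = 34.00.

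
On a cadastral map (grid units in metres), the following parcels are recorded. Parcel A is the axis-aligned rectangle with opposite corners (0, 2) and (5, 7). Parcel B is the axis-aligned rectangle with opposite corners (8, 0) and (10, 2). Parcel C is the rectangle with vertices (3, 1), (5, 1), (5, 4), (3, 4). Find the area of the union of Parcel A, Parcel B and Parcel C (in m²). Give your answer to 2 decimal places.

By inclusion–exclusion:
Individual areas: |Parcel A| = 25, |Parcel B| = 4, |Parcel C| = 6.
|Parcel A∩Parcel B| = 0 (no overlap).
|Parcel A∩Parcel C|: x∈[3,5], y∈[2,4] → 2·2 = 4.
|Parcel B∩Parcel C| = 0 (no overlap).
|Parcel A∩Parcel B∩Parcel C| = 0.
|Parcel A ∪ Parcel B ∪ Parcel C| = 35 − 4 + 0 = 31.00.

31.00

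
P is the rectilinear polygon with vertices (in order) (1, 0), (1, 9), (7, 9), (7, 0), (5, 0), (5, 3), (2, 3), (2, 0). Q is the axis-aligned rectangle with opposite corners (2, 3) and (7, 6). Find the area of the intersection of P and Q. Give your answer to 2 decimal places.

The intersection is the polygon with vertices (7,3), (5,3), (2,3), (2,6), (7,6).
By the shoelace formula its area is 15.00.

15.00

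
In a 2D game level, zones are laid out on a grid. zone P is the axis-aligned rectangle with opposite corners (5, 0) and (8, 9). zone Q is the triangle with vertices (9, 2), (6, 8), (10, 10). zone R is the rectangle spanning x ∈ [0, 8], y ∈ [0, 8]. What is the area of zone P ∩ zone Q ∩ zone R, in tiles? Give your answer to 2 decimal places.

4.00

The intersection is the polygon with vertices (6,8), (8,8), (8,4).
By the shoelace formula its area is 4.00.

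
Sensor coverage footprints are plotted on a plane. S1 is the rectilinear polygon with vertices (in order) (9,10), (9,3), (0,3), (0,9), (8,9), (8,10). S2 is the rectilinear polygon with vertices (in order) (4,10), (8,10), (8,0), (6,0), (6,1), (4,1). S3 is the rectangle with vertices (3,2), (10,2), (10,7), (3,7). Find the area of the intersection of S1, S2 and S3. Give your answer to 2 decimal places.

The intersection is the polygon with vertices (4,7), (8,7), (8,3), (4,3).
By the shoelace formula its area is 16.00.

16.00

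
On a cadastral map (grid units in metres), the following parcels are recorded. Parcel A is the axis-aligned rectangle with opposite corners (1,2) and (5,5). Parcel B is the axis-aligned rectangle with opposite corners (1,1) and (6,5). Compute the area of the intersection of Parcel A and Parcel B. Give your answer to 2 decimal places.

|Parcel A∩Parcel B|: x∈[1,5], y∈[2,5] → 4·3 = 12.

12.00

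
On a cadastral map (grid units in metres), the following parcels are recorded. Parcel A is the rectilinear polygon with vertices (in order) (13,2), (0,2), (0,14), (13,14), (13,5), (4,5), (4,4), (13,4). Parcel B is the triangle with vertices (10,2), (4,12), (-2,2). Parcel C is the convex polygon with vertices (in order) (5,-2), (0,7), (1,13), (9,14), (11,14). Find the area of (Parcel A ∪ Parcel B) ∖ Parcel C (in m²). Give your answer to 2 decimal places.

|Parcel A ∪ Parcel B| = 154.8333.
|(Parcel A ∪ Parcel B) ∩ Parcel C| = 90.0556.
|(Parcel A ∪ Parcel B) ∖ Parcel C| = 154.8333 − 90.0556 = 64.78.

64.78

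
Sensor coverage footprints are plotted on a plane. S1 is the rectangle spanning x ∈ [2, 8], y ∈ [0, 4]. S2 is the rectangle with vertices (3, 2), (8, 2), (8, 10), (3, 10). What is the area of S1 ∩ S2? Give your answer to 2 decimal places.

10.00

|S1∩S2|: x∈[3,8], y∈[2,4] → 5·2 = 10.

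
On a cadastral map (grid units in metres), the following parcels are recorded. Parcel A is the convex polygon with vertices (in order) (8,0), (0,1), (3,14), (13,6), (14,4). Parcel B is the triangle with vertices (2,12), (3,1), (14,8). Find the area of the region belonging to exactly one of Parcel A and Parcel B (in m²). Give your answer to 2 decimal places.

59.65

|Parcel A| = 111.5, |Parcel B| = 64, |Parcel A∩Parcel B| = 57.9233.
|Parcel A △ Parcel B| = |Parcel A| + |Parcel B| − 2·|Parcel A∩Parcel B| = 111.5 + 64 − 115.8466 = 59.65.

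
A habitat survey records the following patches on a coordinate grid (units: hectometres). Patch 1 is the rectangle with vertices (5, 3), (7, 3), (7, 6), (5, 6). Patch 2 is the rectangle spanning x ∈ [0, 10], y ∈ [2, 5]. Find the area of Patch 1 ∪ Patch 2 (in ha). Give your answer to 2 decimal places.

32.00

By inclusion–exclusion:
Individual areas: |Patch 1| = 6, |Patch 2| = 30.
|Patch 1∩Patch 2|: x∈[5,7], y∈[3,5] → 2·2 = 4.
|Patch 1 ∪ Patch 2| = 36 − 4 = 32.00.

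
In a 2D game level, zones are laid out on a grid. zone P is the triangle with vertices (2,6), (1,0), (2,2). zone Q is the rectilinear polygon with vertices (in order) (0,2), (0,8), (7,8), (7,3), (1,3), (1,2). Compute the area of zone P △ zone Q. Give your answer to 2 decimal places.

|zone P| = 2, |zone Q| = 36, |zone P∩zone Q| = 0.75.
|zone P △ zone Q| = |zone P| + |zone Q| − 2·|zone P∩zone Q| = 2 + 36 − 1.5 = 36.50.

36.50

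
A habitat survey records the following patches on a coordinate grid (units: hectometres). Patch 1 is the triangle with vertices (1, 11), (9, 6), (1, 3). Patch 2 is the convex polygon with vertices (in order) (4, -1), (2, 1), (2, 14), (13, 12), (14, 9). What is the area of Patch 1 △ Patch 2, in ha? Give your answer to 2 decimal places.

|Patch 1| = 32, |Patch 2| = 113.5, |Patch 1∩Patch 2| = 24.5.
|Patch 1 △ Patch 2| = |Patch 1| + |Patch 2| − 2·|Patch 1∩Patch 2| = 32 + 113.5 − 49 = 96.50.

96.50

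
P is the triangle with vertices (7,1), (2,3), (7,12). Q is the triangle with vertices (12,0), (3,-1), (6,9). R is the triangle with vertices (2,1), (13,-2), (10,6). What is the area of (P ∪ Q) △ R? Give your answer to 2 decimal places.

41.06

|P ∪ Q| = 56.2143.
|(P ∪ Q) ∩ R| = 27.3252.
|(P ∪ Q) △ R| = 56.2143 + 39.5 − 54.6503 = 41.06.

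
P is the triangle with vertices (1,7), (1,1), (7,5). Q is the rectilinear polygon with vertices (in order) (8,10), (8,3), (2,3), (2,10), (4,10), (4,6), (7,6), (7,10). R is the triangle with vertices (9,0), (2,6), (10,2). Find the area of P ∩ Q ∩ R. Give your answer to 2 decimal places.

1.89

The intersection is the polygon with vertices (4.844,3.562), (2,6), (5.714,4.143).
By the shoelace formula its area is 1.89.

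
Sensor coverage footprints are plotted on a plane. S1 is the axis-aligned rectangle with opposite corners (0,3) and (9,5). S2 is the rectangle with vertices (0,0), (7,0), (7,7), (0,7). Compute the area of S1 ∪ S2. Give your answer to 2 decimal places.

53.00

By inclusion–exclusion:
Individual areas: |S1| = 18, |S2| = 49.
|S1∩S2|: x∈[0,7], y∈[3,5] → 7·2 = 14.
|S1 ∪ S2| = 67 − 14 = 53.00.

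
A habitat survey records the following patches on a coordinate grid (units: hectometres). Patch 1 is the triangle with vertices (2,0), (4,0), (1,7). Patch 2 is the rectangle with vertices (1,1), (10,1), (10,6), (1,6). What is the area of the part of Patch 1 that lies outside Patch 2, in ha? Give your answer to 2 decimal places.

2.00

|Patch 1| = 7, |Patch 1∩Patch 2| = 5.
|Patch 1 ∖ Patch 2| = |Patch 1| − |Patch 1∩Patch 2| = 7 − 5 = 2.00.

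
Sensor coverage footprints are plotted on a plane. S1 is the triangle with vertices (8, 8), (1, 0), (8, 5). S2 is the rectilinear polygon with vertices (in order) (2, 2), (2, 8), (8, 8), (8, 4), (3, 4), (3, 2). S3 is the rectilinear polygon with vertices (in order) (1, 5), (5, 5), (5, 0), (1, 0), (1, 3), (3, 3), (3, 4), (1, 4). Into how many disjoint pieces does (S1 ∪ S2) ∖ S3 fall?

2

(S1 ∪ S2) ∖ S3 splits into 2 disjoint pieces (area 1, area 21.9143).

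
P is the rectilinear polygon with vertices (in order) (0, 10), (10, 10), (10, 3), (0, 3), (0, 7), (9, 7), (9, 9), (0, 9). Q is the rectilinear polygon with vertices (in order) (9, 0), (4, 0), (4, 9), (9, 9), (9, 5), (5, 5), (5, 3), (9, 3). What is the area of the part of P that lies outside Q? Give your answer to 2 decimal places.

|P| = 52, |P∩Q| = 12.
|P ∖ Q| = |P| − |P∩Q| = 52 − 12 = 40.00.

40.00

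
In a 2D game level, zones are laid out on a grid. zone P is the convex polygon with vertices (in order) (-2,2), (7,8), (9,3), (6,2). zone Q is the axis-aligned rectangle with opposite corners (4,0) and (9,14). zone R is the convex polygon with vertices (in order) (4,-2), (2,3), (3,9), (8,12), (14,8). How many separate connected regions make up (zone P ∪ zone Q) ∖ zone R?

3

(zone P ∪ zone Q) ∖ zone R splits into 3 disjoint pieces (area 15.1333, area 4.5, area 5.7938).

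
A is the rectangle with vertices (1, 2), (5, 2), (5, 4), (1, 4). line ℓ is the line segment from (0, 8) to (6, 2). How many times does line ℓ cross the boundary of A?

The segment meets the boundary at (5,3), (4,4).

2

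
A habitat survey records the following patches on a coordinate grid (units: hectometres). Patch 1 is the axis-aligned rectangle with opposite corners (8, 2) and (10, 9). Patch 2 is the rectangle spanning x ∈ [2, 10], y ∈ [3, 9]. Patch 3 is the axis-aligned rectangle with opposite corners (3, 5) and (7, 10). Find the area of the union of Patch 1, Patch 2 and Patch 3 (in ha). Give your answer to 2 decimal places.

54.00

By inclusion–exclusion:
Individual areas: |Patch 1| = 14, |Patch 2| = 48, |Patch 3| = 20.
|Patch 1∩Patch 2|: x∈[8,10], y∈[3,9] → 2·6 = 12.
|Patch 1∩Patch 3| = 0 (no overlap).
|Patch 2∩Patch 3|: x∈[3,7], y∈[5,9] → 4·4 = 16.
|Patch 1∩Patch 2∩Patch 3| = 0.
|Patch 1 ∪ Patch 2 ∪ Patch 3| = 82 − 28 + 0 = 54.00.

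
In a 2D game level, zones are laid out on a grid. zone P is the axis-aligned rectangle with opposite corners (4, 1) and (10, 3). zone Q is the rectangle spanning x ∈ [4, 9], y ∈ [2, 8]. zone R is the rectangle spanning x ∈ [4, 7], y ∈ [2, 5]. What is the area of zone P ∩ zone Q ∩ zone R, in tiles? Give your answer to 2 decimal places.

3.00

The intersection is the polygon with vertices (4,2), (4,3), (7,3), (7,2).
By the shoelace formula its area is 3.00.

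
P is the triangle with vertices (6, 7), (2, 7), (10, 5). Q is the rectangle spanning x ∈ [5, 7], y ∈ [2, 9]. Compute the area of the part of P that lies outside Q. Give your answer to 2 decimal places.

2.25

|P| = 4, |P∩Q| = 1.75.
|P ∖ Q| = |P| − |P∩Q| = 4 − 1.75 = 2.25.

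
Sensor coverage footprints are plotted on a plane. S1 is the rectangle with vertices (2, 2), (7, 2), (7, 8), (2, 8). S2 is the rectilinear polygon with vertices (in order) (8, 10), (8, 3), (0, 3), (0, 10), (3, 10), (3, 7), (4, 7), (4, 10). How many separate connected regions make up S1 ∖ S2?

S1 ∖ S2 splits into 2 disjoint pieces (area 5, area 1).

2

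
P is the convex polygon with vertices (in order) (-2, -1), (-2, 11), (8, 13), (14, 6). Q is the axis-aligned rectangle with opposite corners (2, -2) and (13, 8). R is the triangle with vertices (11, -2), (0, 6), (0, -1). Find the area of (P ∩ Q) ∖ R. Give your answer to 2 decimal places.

|P ∩ Q| = 52.9836.
|(P ∩ Q) ∩ R| = 6.1838.
|(P ∩ Q) ∖ R| = 52.9836 − 6.1838 = 46.80.

46.80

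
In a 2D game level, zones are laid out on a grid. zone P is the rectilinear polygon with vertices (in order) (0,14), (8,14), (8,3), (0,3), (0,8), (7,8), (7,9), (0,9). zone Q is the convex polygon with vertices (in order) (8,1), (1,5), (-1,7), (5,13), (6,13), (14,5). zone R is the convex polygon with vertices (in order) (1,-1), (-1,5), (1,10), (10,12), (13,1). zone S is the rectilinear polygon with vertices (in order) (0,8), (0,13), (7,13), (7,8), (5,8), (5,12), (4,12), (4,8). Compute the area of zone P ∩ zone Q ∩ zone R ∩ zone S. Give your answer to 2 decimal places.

7.58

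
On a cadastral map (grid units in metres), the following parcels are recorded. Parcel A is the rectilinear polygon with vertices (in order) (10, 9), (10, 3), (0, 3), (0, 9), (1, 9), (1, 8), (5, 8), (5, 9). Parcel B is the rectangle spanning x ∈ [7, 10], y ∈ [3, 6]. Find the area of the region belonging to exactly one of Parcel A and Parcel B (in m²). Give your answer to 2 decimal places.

|Parcel A| = 56, |Parcel B| = 9, |Parcel A∩Parcel B| = 9.
|Parcel A △ Parcel B| = |Parcel A| + |Parcel B| − 2·|Parcel A∩Parcel B| = 56 + 9 − 18 = 47.00.

47.00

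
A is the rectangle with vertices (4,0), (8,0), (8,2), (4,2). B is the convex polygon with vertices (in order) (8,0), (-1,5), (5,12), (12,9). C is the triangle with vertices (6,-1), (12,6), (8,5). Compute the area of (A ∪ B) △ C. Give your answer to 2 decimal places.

|A ∪ B| = 88.4.
|(A ∪ B) ∩ C| = 8.8342.
|(A ∪ B) △ C| = 88.4 + 11 − 17.6685 = 81.73.

81.73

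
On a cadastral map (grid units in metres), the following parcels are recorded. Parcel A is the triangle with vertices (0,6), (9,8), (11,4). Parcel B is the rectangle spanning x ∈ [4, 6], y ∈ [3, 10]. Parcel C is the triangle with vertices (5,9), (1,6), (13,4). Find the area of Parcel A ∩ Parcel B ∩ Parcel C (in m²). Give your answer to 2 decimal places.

3.56

The intersection is the polygon with vertices (6,5.167), (4,5.5), (4,6.889), (6,7.333).
By the shoelace formula its area is 3.56.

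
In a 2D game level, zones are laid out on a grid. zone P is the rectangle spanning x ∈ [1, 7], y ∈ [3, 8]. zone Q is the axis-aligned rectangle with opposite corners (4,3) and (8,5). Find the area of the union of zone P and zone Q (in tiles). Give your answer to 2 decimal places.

32.00

By inclusion–exclusion:
Individual areas: |zone P| = 30, |zone Q| = 8.
|zone P∩zone Q|: x∈[4,7], y∈[3,5] → 3·2 = 6.
|zone P ∪ zone Q| = 38 − 6 = 32.00.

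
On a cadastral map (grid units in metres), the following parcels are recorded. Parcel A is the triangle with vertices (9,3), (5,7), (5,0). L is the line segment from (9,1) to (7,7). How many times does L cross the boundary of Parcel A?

2

The segment meets the boundary at (8,4), (8.467,2.6).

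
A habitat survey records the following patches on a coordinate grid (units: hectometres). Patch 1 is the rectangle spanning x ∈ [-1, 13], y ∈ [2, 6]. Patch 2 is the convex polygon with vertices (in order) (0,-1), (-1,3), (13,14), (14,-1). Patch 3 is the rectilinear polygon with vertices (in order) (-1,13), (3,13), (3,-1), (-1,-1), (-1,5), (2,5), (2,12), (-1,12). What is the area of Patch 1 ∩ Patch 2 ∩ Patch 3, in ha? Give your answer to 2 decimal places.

10.07

The intersection is the polygon with vertices (-0.75,2), (-1,3), (1.546,5), (2,5), (2,5.357), (2.818,6), (3,6), (3,2).
By the shoelace formula its area is 10.07.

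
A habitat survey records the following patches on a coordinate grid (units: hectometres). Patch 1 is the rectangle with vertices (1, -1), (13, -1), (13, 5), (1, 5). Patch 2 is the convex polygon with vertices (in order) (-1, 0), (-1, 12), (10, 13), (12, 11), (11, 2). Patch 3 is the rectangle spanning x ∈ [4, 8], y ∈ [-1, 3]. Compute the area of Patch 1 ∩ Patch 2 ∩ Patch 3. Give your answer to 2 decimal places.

The intersection is the polygon with vertices (4,0.833), (4,3), (8,3), (8,1.5).
By the shoelace formula its area is 7.33.

7.33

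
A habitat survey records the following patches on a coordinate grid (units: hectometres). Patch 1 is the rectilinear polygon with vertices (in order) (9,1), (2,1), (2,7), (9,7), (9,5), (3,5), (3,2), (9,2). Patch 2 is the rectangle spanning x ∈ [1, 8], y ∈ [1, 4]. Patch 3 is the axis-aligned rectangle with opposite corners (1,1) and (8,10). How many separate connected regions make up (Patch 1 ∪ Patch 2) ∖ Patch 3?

(Patch 1 ∪ Patch 2) ∖ Patch 3 splits into 2 disjoint pieces (area 2, area 1).

2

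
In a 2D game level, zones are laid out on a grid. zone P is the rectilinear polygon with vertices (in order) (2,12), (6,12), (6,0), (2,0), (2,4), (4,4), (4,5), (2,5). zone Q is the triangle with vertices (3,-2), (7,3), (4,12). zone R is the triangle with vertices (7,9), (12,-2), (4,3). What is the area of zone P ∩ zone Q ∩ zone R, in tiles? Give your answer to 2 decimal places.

5.15

The intersection is the polygon with vertices (6,6), (6,1.75), (4,3), (5.8,6.6).
By the shoelace formula its area is 5.15.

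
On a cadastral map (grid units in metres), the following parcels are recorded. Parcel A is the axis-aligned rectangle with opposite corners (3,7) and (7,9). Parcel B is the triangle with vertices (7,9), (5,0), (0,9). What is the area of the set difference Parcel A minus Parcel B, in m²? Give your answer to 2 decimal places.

|Parcel A| = 8, |Parcel A∩Parcel B| = 7.5556.
|Parcel A ∖ Parcel B| = |Parcel A| − |Parcel A∩Parcel B| = 8 − 7.5556 = 0.44.

0.44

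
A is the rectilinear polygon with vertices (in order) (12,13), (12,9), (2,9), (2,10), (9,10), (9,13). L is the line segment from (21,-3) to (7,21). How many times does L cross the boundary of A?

2

The segment meets the boundary at (11.667,13), (12,12.429).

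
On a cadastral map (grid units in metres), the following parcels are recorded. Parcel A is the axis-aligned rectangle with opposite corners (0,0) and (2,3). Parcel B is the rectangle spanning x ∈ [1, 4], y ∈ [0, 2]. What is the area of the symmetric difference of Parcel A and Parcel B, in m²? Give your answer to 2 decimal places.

|Parcel A∩Parcel B|: x∈[1,2], y∈[0,2] → 1·2 = 2.
|Parcel A △ Parcel B| = |Parcel A| + |Parcel B| − 2·|Parcel A∩Parcel B| = 6 + 6 − 4 = 8.00.

8.00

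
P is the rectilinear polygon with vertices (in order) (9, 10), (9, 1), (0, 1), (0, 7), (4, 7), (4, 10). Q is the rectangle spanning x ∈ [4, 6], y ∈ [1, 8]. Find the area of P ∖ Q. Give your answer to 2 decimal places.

|P| = 69, |P∩Q| = 14.
|P ∖ Q| = |P| − |P∩Q| = 69 − 14 = 55.00.

55.00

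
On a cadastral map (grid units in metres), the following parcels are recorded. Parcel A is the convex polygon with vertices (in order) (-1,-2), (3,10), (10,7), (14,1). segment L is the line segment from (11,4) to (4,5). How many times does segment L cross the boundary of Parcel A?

0

The segment lies entirely inside Parcel A and never meets its boundary.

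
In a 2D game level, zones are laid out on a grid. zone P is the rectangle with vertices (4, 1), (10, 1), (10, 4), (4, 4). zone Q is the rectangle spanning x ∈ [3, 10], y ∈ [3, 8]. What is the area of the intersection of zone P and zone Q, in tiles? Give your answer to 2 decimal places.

|zone P∩zone Q|: x∈[4,10], y∈[3,4] → 6·1 = 6.

6.00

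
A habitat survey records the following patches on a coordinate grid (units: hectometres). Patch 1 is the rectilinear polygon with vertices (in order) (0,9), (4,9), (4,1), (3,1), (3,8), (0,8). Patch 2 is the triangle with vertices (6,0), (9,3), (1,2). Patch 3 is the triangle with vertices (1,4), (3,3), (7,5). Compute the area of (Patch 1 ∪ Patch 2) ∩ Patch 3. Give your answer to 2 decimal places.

1.17

The region (Patch 1 ∪ Patch 2) ∩ Patch 3 is the polygon with vertices (4,3.5), (3,3), (3,4.333), (4,4.5).
By the shoelace formula its area is 1.17.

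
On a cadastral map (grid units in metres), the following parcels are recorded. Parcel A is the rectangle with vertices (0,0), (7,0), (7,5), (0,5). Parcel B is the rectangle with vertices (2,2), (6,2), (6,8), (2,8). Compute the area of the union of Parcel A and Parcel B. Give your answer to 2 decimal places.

By inclusion–exclusion:
Individual areas: |Parcel A| = 35, |Parcel B| = 24.
|Parcel A∩Parcel B|: x∈[2,6], y∈[2,5] → 4·3 = 12.
|Parcel A ∪ Parcel B| = 59 − 12 = 47.00.

47.00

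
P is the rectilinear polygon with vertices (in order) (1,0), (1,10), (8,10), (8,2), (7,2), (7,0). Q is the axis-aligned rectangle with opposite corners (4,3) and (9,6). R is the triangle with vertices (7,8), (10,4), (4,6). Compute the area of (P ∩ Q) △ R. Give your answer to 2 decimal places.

|P ∩ Q| = 12.
|(P ∩ Q) ∩ R| = 2.6667.
|(P ∩ Q) △ R| = 12 + 9 − 5.3333 = 15.67.

15.67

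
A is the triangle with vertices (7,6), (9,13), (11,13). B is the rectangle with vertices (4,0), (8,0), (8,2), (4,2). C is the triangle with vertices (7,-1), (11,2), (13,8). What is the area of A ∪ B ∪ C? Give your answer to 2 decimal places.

By inclusion–exclusion:
Individual areas: |A| = 7, |B| = 8, |C| = 9.
|A∩B| = 0.
|A∩C| = 0.
|B∩C| = 0.0833.
|A∩B∩C| = 0.
|A ∪ B ∪ C| = 24 − 0.0833 + 0 = 23.92.

23.92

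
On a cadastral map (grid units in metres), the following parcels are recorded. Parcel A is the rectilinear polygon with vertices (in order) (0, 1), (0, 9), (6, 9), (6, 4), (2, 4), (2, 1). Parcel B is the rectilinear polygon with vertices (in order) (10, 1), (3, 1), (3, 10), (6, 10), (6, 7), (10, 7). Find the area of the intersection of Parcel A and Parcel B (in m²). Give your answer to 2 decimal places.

The intersection is the polygon with vertices (6,9), (6,7), (6,4), (3,4), (3,9).
By the shoelace formula its area is 15.00.

15.00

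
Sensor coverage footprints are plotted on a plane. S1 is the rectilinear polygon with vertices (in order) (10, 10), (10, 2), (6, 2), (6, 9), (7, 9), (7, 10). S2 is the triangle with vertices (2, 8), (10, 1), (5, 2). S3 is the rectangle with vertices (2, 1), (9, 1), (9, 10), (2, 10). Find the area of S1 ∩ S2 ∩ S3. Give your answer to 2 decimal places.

The intersection is the polygon with vertices (6,4.5), (8.857,2), (6,2).
By the shoelace formula its area is 3.57.

3.57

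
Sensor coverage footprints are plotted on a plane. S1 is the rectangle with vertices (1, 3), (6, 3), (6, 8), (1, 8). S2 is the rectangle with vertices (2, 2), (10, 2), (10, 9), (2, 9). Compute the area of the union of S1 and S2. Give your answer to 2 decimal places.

61.00

By inclusion–exclusion:
Individual areas: |S1| = 25, |S2| = 56.
|S1∩S2|: x∈[2,6], y∈[3,8] → 4·5 = 20.
|S1 ∪ S2| = 81 − 20 = 61.00.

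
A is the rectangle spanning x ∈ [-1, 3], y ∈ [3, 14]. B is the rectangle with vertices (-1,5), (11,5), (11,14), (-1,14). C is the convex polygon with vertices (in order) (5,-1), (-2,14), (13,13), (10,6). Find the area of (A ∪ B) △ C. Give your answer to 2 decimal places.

52.82

|A ∪ B| = 116.
|(A ∪ B) ∩ C| = 89.5905.
|(A ∪ B) △ C| = 116 + 116 − 179.181 = 52.82.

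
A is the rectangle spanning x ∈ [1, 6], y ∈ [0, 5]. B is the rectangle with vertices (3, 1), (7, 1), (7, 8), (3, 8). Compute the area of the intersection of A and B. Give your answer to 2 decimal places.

12.00

|A∩B|: x∈[3,6], y∈[1,5] → 3·4 = 12.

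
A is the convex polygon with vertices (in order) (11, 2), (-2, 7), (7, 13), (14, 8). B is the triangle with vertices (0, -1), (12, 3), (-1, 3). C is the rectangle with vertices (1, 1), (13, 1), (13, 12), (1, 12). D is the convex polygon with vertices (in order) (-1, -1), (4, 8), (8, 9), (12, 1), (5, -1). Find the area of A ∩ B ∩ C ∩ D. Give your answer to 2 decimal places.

1.01

The intersection is the polygon with vertices (10.071,2.357), (8.4,3), (11,3), (11.143,2.714).
By the shoelace formula its area is 1.01.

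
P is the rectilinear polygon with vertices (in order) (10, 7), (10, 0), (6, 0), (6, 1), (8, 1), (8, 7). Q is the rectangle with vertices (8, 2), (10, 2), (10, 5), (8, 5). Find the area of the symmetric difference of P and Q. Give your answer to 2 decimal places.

|P| = 16, |Q| = 6, |P∩Q| = 6.
|P △ Q| = |P| + |Q| − 2·|P∩Q| = 16 + 6 − 12 = 10.00.

10.00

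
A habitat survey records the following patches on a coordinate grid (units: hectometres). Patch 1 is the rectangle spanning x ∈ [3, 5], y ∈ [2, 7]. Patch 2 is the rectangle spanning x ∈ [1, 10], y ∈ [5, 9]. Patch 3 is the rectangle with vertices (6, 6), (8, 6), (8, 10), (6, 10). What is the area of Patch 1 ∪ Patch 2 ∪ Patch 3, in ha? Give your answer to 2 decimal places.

44.00

By inclusion–exclusion:
Individual areas: |Patch 1| = 10, |Patch 2| = 36, |Patch 3| = 8.
|Patch 1∩Patch 2|: x∈[3,5], y∈[5,7] → 2·2 = 4.
|Patch 1∩Patch 3| = 0 (no overlap).
|Patch 2∩Patch 3|: x∈[6,8], y∈[6,9] → 2·3 = 6.
|Patch 1∩Patch 2∩Patch 3| = 0.
|Patch 1 ∪ Patch 2 ∪ Patch 3| = 54 − 10 + 0 = 44.00.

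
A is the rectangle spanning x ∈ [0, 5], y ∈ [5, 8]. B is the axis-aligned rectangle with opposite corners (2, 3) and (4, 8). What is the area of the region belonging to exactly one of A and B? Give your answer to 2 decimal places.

13.00

|A∩B|: x∈[2,4], y∈[5,8] → 2·3 = 6.
|A △ B| = |A| + |B| − 2·|A∩B| = 15 + 10 − 12 = 13.00.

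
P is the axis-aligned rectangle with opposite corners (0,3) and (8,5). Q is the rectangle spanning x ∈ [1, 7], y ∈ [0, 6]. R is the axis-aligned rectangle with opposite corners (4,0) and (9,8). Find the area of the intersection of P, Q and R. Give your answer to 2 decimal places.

6.00

The intersection is the polygon with vertices (7,3), (4,3), (4,5), (7,5).
By the shoelace formula its area is 6.00.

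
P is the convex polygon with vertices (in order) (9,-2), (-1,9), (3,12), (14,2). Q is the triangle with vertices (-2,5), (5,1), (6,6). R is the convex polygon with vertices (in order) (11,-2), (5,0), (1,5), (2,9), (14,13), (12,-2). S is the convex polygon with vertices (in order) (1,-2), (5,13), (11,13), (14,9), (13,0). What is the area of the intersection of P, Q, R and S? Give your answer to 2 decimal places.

6.86

The intersection is the polygon with vertices (5.229,2.147), (2.814,4.804), (3.034,5.629), (6,6).
By the shoelace formula its area is 6.86.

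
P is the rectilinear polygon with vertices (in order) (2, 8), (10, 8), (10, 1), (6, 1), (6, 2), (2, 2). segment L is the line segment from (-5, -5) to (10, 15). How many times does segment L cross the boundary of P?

The segment meets the boundary at (4.75,8), (2,4.333).

2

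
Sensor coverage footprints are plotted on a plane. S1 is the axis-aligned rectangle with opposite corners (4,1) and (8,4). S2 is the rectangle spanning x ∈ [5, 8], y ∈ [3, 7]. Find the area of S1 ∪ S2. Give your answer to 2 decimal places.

By inclusion–exclusion:
Individual areas: |S1| = 12, |S2| = 12.
|S1∩S2|: x∈[5,8], y∈[3,4] → 3·1 = 3.
|S1 ∪ S2| = 24 − 3 = 21.00.

21.00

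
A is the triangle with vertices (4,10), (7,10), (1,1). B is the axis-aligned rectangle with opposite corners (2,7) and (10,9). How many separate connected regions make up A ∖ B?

2

A ∖ B splits into 2 disjoint pieces (area 2.8333, area 6).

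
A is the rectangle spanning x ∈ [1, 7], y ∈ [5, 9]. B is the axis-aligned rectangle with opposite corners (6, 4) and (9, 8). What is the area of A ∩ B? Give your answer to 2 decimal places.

3.00

|A∩B|: x∈[6,7], y∈[5,8] → 1·3 = 3.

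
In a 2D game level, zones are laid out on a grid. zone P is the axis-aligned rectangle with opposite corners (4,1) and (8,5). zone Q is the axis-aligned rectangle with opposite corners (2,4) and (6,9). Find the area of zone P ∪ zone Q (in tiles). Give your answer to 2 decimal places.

34.00

By inclusion–exclusion:
Individual areas: |zone P| = 16, |zone Q| = 20.
|zone P∩zone Q|: x∈[4,6], y∈[4,5] → 2·1 = 2.
|zone P ∪ zone Q| = 36 − 2 = 34.00.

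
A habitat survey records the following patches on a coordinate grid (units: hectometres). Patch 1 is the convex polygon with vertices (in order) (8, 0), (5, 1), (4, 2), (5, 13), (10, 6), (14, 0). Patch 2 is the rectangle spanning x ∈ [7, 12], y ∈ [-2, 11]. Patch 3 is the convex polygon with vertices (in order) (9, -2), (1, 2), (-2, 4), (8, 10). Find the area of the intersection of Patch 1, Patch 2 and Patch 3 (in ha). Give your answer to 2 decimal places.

The intersection is the polygon with vertices (7,9.4), (7.4,9.64), (8.113,8.642), (8.833,0), (8,0), (7,0.333).
By the shoelace formula its area is 13.27.

13.27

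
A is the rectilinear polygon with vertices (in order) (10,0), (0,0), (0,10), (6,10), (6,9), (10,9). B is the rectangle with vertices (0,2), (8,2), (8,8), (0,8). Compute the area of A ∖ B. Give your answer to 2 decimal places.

48.00

|A| = 96, |A∩B| = 48.
|A ∖ B| = |A| − |A∩B| = 96 − 48 = 48.00.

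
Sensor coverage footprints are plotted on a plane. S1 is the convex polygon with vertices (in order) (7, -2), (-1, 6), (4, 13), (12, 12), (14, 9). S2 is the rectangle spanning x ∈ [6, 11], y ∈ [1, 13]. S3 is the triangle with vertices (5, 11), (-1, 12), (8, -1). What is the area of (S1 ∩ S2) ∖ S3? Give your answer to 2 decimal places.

49.53

|S1 ∩ S2| = 53.7524.
|(S1 ∩ S2) ∩ S3| = 4.2265.
|(S1 ∩ S2) ∖ S3| = 53.7524 − 4.2265 = 49.53.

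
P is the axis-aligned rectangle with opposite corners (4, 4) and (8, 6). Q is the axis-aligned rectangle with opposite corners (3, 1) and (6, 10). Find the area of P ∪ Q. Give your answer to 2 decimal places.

By inclusion–exclusion:
Individual areas: |P| = 8, |Q| = 27.
|P∩Q|: x∈[4,6], y∈[4,6] → 2·2 = 4.
|P ∪ Q| = 35 − 4 = 31.00.

31.00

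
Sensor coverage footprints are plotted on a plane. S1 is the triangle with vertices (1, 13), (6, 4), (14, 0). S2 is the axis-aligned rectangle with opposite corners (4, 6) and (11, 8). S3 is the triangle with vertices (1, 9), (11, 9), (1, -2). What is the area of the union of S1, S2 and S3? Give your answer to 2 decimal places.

By inclusion–exclusion:
Individual areas: |S1| = 26, |S2| = 14, |S3| = 55.
|S1∩S2| = 5.2889.
|S1∩S3| = 11.1877.
|S2∩S3| = 10.3636.
|S1∩S2∩S3| = 5.2889.
|S1 ∪ S2 ∪ S3| = 95 − 26.8403 + 5.2889 = 73.45.

73.45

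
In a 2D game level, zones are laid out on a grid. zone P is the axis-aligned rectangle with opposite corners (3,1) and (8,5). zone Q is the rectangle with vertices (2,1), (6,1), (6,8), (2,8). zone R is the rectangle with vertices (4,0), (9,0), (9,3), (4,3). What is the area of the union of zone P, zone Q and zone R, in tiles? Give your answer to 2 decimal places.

43.00

By inclusion–exclusion:
Individual areas: |zone P| = 20, |zone Q| = 28, |zone R| = 15.
|zone P∩zone Q|: x∈[3,6], y∈[1,5] → 3·4 = 12.
|zone P∩zone R|: x∈[4,8], y∈[1,3] → 4·2 = 8.
|zone Q∩zone R|: x∈[4,6], y∈[1,3] → 2·2 = 4.
|zone P∩zone Q∩zone R| = 4.
|zone P ∪ zone Q ∪ zone R| = 63 − 24 + 4 = 43.00.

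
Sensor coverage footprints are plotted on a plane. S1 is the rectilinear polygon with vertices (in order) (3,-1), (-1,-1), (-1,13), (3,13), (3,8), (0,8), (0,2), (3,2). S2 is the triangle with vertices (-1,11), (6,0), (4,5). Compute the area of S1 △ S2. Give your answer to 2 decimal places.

42.73

|S1| = 38, |S2| = 6.5, |S1∩S2| = 0.8864.
|S1 △ S2| = |S1| + |S2| − 2·|S1∩S2| = 38 + 6.5 − 1.7727 = 42.73.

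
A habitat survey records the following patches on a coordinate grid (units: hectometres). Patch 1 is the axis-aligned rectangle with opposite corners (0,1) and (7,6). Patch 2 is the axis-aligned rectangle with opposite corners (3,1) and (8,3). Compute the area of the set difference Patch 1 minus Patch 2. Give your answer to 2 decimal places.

|Patch 1∩Patch 2|: x∈[3,7], y∈[1,3] → 4·2 = 8.
|Patch 1| = 35.
|Patch 1 ∖ Patch 2| = |Patch 1| − |Patch 1∩Patch 2| = 35 − 8 = 27.00.

27.00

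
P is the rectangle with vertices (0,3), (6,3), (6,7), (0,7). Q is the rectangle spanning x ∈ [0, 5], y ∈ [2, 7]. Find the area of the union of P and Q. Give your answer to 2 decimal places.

By inclusion–exclusion:
Individual areas: |P| = 24, |Q| = 25.
|P∩Q|: x∈[0,5], y∈[3,7] → 5·4 = 20.
|P ∪ Q| = 49 − 20 = 29.00.

29.00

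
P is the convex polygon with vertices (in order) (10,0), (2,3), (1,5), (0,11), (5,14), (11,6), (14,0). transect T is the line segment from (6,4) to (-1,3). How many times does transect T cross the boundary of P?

1

The segment meets the boundary at (1.8,3.4).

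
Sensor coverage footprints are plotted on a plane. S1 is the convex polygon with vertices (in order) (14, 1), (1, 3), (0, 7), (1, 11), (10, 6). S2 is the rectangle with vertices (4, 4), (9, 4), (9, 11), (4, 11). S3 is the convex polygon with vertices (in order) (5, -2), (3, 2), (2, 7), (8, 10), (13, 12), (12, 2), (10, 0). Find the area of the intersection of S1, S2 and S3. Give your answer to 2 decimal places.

18.88

The intersection is the polygon with vertices (9,4), (4,4), (4,8), (5.263,8.632), (9,6.556).
By the shoelace formula its area is 18.88.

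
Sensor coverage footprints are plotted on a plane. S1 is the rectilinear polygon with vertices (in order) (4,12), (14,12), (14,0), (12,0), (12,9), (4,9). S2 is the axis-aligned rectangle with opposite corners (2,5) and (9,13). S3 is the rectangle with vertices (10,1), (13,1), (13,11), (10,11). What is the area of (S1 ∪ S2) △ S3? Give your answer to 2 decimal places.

91.00

|S1 ∪ S2| = 89.
|(S1 ∪ S2) ∩ S3| = 14.
|(S1 ∪ S2) △ S3| = 89 + 30 − 28 = 91.00.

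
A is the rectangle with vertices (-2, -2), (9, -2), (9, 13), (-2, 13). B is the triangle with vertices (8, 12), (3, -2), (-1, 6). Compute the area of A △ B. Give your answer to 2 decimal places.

|A| = 165, |B| = 48, |A∩B| = 48.
|A △ B| = |A| + |B| − 2·|A∩B| = 165 + 48 − 96 = 117.00.

117.00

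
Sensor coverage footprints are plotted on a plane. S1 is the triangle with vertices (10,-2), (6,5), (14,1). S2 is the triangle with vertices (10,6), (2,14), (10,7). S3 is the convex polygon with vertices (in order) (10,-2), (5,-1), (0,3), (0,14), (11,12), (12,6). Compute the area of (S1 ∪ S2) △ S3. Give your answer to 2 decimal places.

140.97

|S1 ∪ S2| = 24.
|(S1 ∪ S2) ∩ S3| = 16.7632.
|(S1 ∪ S2) △ S3| = 24 + 150.5 − 33.5264 = 140.97.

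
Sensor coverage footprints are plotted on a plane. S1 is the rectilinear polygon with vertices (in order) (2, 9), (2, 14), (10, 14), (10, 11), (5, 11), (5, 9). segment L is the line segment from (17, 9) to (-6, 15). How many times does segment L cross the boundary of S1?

2

The segment meets the boundary at (2,12.913), (9.333,11).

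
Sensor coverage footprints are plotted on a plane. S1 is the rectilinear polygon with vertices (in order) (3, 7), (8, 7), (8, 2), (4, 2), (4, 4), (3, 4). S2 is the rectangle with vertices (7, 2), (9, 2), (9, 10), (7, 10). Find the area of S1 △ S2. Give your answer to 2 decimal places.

|S1| = 23, |S2| = 16, |S1∩S2| = 5.
|S1 △ S2| = |S1| + |S2| − 2·|S1∩S2| = 23 + 16 − 10 = 29.00.

29.00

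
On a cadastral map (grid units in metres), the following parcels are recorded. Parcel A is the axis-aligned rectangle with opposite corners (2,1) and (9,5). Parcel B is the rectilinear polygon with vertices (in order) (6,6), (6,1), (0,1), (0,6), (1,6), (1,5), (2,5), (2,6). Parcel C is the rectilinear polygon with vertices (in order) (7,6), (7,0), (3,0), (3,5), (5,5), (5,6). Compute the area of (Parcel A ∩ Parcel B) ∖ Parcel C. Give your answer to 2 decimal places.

|Parcel A ∩ Parcel B| = 16.
|(Parcel A ∩ Parcel B) ∩ Parcel C| = 12.
|(Parcel A ∩ Parcel B) ∖ Parcel C| = 16 − 12 = 4.00.

4.00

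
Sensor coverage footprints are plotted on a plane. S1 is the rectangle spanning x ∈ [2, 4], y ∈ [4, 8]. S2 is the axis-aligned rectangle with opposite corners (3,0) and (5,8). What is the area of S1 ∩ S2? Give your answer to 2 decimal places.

|S1∩S2|: x∈[3,4], y∈[4,8] → 1·4 = 4.

4.00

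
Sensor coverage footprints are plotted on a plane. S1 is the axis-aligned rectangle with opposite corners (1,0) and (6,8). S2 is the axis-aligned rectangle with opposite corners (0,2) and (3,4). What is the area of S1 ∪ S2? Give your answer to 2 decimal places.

42.00

By inclusion–exclusion:
Individual areas: |S1| = 40, |S2| = 6.
|S1∩S2|: x∈[1,3], y∈[2,4] → 2·2 = 4.
|S1 ∪ S2| = 46 − 4 = 42.00.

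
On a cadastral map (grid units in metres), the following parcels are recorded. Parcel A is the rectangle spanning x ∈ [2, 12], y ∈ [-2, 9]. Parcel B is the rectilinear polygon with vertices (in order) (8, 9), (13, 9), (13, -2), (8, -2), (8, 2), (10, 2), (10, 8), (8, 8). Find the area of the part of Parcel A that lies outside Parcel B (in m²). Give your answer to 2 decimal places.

|Parcel A| = 110, |Parcel A∩Parcel B| = 32.
|Parcel A ∖ Parcel B| = |Parcel A| − |Parcel A∩Parcel B| = 110 − 32 = 78.00.

78.00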